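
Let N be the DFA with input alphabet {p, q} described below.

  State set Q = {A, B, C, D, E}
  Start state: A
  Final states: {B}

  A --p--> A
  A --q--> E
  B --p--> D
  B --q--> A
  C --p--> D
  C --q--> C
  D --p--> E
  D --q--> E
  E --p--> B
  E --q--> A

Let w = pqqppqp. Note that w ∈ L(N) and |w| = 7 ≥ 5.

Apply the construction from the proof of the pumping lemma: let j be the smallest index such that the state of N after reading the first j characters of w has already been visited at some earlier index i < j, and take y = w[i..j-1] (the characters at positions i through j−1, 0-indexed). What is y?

Run of N on w = p q q p p q p:
  step 0: A  (start)
  step 1: A  (read p: A→A)   ← first repeat (A seen earlier)
  step 2: E  (read q: A→E)
  step 3: A  (read q: E→A)
  step 4: A  (read p: A→A)
  step 5: A  (read p: A→A)
  step 6: E  (read q: A→E)
  step 7: B  (read p: E→B)

So i = 0, j = 1, giving x = w[0:0] = ε, y = w[0:1] = p, z = w[1:7] = qqppqp.
Check: |xy| = 1 ≤ 5 and |y| = 1 ≥ 1. Reading y takes N from A back to A, so every xyⁱz is accepted.
The DFA has 5 states, so the proof of the pumping lemma guarantees a repeated state among the first 5+1 visited; the segment between the two visits is the pumpable y.

p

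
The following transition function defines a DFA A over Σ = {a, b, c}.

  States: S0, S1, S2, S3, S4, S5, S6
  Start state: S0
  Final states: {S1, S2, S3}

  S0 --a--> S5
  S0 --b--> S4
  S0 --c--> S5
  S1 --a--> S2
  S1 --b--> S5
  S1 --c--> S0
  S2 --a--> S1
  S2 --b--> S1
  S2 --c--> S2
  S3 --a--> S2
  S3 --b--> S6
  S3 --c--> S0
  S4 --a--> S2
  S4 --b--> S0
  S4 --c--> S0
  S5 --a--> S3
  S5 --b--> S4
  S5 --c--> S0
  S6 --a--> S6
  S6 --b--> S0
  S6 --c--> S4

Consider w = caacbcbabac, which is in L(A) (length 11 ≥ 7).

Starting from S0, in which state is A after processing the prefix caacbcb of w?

S4

State sequence: S0 -c-> S5 -a-> S3 -a-> S2 -c-> S2 -b-> S1 -c-> S0 -b-> S4

After reading 7 characters, A is in state S4.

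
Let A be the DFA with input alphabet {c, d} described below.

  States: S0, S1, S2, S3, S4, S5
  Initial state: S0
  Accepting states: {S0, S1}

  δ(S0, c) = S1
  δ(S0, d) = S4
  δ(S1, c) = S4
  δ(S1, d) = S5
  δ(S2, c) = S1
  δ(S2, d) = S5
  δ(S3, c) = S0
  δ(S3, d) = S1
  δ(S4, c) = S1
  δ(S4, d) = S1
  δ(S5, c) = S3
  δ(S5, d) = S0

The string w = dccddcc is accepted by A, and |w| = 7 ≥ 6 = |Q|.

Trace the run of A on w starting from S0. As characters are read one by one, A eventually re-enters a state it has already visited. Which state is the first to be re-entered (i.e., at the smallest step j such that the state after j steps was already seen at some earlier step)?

S4

Run of A on w = d c c d d c c:
  step 0: S0  (start)
  step 1: S4  (read d: S0→S4)
  step 2: S1  (read c: S4→S1)
  step 3: S4  (read c: S1→S4)   ← first repeat (S4 seen earlier)
  step 4: S1  (read d: S4→S1)
  step 5: S5  (read d: S1→S5)
  step 6: S3  (read c: S5→S3)
  step 7: S0  (read c: S3→S0)

The earliest repeat is at step j = 3: A is in S4, which it already visited at step i = 1.
Since A has 6 states, any run of length ≥ 6 visits 6+1 states, so by pigeonhole some state repeats within the first 6 steps — that repeat gives the pumpable loop.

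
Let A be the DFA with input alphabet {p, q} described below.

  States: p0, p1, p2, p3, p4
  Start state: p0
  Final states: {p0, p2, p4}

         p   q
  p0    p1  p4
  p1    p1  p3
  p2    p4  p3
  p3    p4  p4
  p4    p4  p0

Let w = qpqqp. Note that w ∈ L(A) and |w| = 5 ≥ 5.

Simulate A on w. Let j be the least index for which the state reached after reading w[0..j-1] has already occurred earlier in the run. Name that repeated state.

p4

Run of A on w = q p q q p:
  step 0: p0  (start)
  step 1: p4  (read q: p0→p4)
  step 2: p4  (read p: p4→p4)   ← first repeat (p4 seen earlier)
  step 3: p0  (read q: p4→p0)
  step 4: p4  (read q: p0→p4)
  step 5: p4  (read p: p4→p4)

The earliest repeat is at step j = 2: A is in p4, which it already visited at step i = 1.
The DFA has 5 states, so the proof of the pumping lemma guarantees a repeated state among the first 5+1 visited; the segment between the two visits is the pumpable y.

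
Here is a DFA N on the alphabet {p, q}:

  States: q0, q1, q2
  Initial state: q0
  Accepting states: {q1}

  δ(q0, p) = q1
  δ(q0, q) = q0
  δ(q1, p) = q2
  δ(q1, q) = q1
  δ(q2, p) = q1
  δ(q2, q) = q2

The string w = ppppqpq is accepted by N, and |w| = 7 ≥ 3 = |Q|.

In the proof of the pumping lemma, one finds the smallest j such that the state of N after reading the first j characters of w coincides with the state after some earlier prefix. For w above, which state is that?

State sequence: q0 -p-> q1 -p-> q2 -p-> q1 -p-> q2 -q-> q2 -p-> q1 -q-> q1
First repeat at step 3: q1 was already visited.

The earliest repeat is at step j = 3: N is in q1, which it already visited at step i = 1.
Since N has 3 states, any run of length ≥ 3 visits 3+1 states, so by pigeonhole some state repeats within the first 3 steps — that repeat gives the pumpable loop.

q1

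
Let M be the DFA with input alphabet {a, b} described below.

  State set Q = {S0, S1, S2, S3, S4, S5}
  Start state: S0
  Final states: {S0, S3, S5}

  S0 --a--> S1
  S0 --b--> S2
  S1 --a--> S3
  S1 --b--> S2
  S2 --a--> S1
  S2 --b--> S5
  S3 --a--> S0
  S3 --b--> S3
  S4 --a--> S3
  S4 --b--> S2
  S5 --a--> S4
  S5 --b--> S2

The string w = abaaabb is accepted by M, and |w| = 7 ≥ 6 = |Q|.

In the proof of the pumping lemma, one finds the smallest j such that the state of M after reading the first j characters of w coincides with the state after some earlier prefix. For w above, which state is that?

Run of M on w = a b a a a b b:
  step 0: S0  (start)
  step 1: S1  (read a: S0→S1)
  step 2: S2  (read b: S1→S2)
  step 3: S1  (read a: S2→S1)   ← first repeat (S1 seen earlier)
  step 4: S3  (read a: S1→S3)
  step 5: S0  (read a: S3→S0)
  step 6: S2  (read b: S0→S2)
  step 7: S5  (read b: S2→S5)

The earliest repeat is at step j = 3: M is in S1, which it already visited at step i = 1.
With |Q| = 6, pigeonhole forces a state repeat no later than step 6; the substring read between the first and second visits to that state can be pumped.

S1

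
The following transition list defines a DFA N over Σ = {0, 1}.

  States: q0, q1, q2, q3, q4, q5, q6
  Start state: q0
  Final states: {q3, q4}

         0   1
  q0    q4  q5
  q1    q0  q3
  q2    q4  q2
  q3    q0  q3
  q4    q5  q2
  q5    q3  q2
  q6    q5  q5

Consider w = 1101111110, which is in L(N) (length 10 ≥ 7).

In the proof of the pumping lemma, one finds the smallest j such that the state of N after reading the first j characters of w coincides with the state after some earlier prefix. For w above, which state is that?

q2

State sequence: q0 -1-> q5 -1-> q2 -0-> q4 -1-> q2 -1-> q2 -1-> q2 -1-> q2 -1-> q2 -1-> q2 -0-> q4
First repeat at step 4: q2 was already visited.

The earliest repeat is at step j = 4: N is in q2, which it already visited at step i = 2.
With |Q| = 7, pigeonhole forces a state repeat no later than step 7; the substring read between the first and second visits to that state can be pumped.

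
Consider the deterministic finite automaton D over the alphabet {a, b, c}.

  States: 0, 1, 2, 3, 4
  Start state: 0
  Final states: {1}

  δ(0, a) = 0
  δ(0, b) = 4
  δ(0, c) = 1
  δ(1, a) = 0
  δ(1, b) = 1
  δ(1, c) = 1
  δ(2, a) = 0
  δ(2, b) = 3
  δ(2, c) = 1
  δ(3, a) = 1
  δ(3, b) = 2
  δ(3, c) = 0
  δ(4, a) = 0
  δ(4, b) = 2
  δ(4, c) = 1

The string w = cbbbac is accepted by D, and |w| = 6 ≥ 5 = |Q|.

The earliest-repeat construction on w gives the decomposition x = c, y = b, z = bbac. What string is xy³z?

xy^3z = c·b·b·b·bbac = cbbbbbac.
Reading y = b takes D from 1 back to 1, so after x·y·y·y the machine is still in 1, and z then leads to the accepting state 1. Hence cbbbbbac ∈ L(D).

cbbbbbac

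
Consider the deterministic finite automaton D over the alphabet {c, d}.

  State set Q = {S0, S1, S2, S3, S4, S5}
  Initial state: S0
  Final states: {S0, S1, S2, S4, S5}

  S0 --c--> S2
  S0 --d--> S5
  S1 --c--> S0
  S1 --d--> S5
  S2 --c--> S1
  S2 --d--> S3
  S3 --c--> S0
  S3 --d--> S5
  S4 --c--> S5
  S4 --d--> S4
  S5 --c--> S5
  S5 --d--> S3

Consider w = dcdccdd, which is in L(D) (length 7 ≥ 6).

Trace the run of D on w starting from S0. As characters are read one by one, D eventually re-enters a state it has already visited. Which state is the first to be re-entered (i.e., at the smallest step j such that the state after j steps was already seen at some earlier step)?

Run of D on w = d c d c c d d:
  step 0: S0  (start)
  step 1: S5  (read d: S0→S5)
  step 2: S5  (read c: S5→S5)   ← first repeat (S5 seen earlier)
  step 3: S3  (read d: S5→S3)
  step 4: S0  (read c: S3→S0)
  step 5: S2  (read c: S0→S2)
  step 6: S3  (read d: S2→S3)
  step 7: S5  (read d: S3→S5)

The earliest repeat is at step j = 2: D is in S5, which it already visited at step i = 1.

S5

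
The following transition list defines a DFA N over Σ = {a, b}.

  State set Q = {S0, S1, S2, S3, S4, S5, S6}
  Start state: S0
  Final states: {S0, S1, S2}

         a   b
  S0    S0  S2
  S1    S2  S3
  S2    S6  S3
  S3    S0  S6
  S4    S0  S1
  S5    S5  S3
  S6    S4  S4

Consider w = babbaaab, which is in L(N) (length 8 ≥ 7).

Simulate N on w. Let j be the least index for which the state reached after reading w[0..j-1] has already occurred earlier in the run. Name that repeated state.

Run of N on w = b a b b a a a b:
  step 0: S0  (start)
  step 1: S2  (read b: S0→S2)
  step 2: S6  (read a: S2→S6)
  step 3: S4  (read b: S6→S4)
  step 4: S1  (read b: S4→S1)
  step 5: S2  (read a: S1→S2)   ← first repeat (S2 seen earlier)
  step 6: S6  (read a: S2→S6)
  step 7: S4  (read a: S6→S4)
  step 8: S1  (read b: S4→S1)

The earliest repeat is at step j = 5: N is in S2, which it already visited at step i = 1.
Since N has 7 states, any run of length ≥ 7 visits 7+1 states, so by pigeonhole some state repeats within the first 7 steps — that repeat gives the pumpable loop.

S2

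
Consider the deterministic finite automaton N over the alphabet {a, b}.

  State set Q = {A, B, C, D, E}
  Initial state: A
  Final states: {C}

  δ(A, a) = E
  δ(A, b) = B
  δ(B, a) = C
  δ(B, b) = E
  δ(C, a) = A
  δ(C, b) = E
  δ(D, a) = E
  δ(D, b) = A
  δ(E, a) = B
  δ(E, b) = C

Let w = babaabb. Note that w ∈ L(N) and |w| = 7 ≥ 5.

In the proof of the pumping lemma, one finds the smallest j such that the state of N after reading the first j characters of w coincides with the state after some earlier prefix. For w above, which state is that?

State sequence: A -b-> B -a-> C -b-> E -a-> B -a-> C -b-> E -b-> C
First repeat at step 4: B was already visited.

The earliest repeat is at step j = 4: N is in B, which it already visited at step i = 1.

B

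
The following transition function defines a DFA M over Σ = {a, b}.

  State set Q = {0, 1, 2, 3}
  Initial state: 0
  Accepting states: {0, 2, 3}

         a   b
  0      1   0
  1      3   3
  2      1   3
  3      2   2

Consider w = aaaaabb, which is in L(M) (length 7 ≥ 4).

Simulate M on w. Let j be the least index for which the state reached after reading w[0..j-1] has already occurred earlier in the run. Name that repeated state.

Run of M on w = a a a a a b b:
  step 0: 0  (start)
  step 1: 1  (read a: 0→1)
  step 2: 3  (read a: 1→3)
  step 3: 2  (read a: 3→2)
  step 4: 1  (read a: 2→1)   ← first repeat (1 seen earlier)
  step 5: 3  (read a: 1→3)
  step 6: 2  (read b: 3→2)
  step 7: 3  (read b: 2→3)

The earliest repeat is at step j = 4: M is in 1, which it already visited at step i = 1.

1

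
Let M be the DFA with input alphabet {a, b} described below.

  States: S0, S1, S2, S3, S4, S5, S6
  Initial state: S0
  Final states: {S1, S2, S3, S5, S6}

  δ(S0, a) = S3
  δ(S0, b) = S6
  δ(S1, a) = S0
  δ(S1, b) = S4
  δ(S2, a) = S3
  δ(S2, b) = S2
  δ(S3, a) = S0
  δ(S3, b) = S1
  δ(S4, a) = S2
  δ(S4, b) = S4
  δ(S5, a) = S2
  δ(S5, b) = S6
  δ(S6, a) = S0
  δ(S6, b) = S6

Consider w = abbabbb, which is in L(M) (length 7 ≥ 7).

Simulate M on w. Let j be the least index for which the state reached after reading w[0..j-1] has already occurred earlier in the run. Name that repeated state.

Run of M on w = a b b a b b b:
  step 0: S0  (start)
  step 1: S3  (read a: S0→S3)
  step 2: S1  (read b: S3→S1)
  step 3: S4  (read b: S1→S4)
  step 4: S2  (read a: S4→S2)
  step 5: S2  (read b: S2→S2)   ← first repeat (S2 seen earlier)
  step 6: S2  (read b: S2→S2)
  step 7: S2  (read b: S2→S2)

The earliest repeat is at step j = 5: M is in S2, which it already visited at step i = 4.
The DFA has 7 states, so the proof of the pumping lemma guarantees a repeated state among the first 7+1 visited; the segment between the two visits is the pumpable y.

S2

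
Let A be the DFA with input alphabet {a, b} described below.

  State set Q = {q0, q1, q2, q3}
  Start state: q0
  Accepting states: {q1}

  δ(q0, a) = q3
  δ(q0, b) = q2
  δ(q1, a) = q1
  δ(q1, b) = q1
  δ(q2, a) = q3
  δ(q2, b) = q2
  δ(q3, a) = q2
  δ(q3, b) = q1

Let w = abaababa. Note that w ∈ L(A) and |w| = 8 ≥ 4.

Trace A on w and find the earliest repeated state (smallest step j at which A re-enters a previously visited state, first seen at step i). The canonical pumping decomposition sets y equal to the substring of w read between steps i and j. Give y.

a

Run of A on w = a b a a b a b a:
  step 0: q0  (start)
  step 1: q3  (read a: q0→q3)
  step 2: q1  (read b: q3→q1)
  step 3: q1  (read a: q1→q1)   ← first repeat (q1 seen earlier)
  step 4: q1  (read a: q1→q1)
  step 5: q1  (read b: q1→q1)
  step 6: q1  (read a: q1→q1)
  step 7: q1  (read b: q1→q1)
  step 8: q1  (read a: q1→q1)

So i = 2, j = 3, giving x = w[0:2] = ab, y = w[2:3] = a, z = w[3:8] = ababa.
Check: |xy| = 3 ≤ 4 and |y| = 1 ≥ 1. Reading y takes A from q1 back to q1, so every xyⁱz is accepted.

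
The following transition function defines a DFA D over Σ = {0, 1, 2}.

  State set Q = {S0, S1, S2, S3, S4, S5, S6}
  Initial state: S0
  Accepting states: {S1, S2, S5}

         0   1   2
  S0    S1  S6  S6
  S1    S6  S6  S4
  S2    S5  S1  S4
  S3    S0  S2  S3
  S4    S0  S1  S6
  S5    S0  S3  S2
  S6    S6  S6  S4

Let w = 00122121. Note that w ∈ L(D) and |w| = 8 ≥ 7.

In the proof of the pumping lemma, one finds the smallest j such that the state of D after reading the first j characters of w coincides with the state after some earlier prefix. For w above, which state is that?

S6

Run of D on w = 0 0 1 2 2 1 2 1:
  step 0: S0  (start)
  step 1: S1  (read 0: S0→S1)
  step 2: S6  (read 0: S1→S6)
  step 3: S6  (read 1: S6→S6)   ← first repeat (S6 seen earlier)
  step 4: S4  (read 2: S6→S4)
  step 5: S6  (read 2: S4→S6)
  step 6: S6  (read 1: S6→S6)
  step 7: S4  (read 2: S6→S4)
  step 8: S1  (read 1: S4→S1)

The earliest repeat is at step j = 3: D is in S6, which it already visited at step i = 2.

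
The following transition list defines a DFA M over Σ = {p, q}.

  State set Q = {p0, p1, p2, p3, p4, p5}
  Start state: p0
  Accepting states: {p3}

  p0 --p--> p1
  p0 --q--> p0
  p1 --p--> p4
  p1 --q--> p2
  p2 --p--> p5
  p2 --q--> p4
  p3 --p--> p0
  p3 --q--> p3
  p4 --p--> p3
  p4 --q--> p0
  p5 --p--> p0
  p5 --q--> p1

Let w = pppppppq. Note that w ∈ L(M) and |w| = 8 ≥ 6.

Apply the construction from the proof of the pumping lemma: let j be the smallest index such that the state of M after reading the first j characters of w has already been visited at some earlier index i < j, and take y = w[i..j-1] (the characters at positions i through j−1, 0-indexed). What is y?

pppp

Run of M on w = p p p p p p p q:
  step 0: p0  (start)
  step 1: p1  (read p: p0→p1)
  step 2: p4  (read p: p1→p4)
  step 3: p3  (read p: p4→p3)
  step 4: p0  (read p: p3→p0)   ← first repeat (p0 seen earlier)
  step 5: p1  (read p: p0→p1)
  step 6: p4  (read p: p1→p4)
  step 7: p3  (read p: p4→p3)
  step 8: p3  (read q: p3→p3)

So i = 0, j = 4, giving x = w[0:0] = ε, y = w[0:4] = pppp, z = w[4:8] = pppq.
Check: |xy| = 4 ≤ 6 and |y| = 4 ≥ 1. Reading y takes M from p0 back to p0, so every xyⁱz is accepted.
With |Q| = 6, pigeonhole forces a state repeat no later than step 6; the substring read between the first and second visits to that state can be pumped.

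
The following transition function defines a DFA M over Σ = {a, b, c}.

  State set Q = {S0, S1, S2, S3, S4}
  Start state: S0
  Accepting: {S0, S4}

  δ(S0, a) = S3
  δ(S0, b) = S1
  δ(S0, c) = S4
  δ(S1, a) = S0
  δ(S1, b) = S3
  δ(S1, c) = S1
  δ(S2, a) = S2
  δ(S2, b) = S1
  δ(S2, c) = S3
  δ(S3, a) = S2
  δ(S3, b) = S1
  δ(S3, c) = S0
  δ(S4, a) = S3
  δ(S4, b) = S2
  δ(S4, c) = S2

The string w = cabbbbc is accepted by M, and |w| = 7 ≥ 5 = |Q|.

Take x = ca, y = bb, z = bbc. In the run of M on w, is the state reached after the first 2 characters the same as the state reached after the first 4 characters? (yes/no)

yes

Run of M on the first 4 characters of w = c a b b:
  step 0: S0  (start)
  step 1: S4  (read c: S0→S4)
  step 2: S3  (read a: S4→S3)
  step 3: S1  (read b: S3→S1)
  step 4: S3  (read b: S1→S3)

After x (step 2): S3. After xy (step 4): S3.
They match, so y = bb drives M around a cycle from S3 back to itself; pumping y any number of times keeps M in S3 before reading z, and xyⁱz ∈ L(M) for every i ≥ 0.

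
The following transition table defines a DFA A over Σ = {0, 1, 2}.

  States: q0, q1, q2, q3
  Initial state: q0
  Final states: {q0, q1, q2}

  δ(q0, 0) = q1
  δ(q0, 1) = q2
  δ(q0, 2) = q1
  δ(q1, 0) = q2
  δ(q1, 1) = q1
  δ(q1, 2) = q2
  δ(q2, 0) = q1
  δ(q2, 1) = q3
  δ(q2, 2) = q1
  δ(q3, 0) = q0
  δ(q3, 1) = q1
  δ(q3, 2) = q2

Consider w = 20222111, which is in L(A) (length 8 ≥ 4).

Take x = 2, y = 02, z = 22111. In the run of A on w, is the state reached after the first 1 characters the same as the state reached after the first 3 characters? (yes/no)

State sequence: q0 -2-> q1 -0-> q2 -2-> q1

After x (step 1): q1. After xy (step 3): q1.
They match, so y = 02 drives A around a cycle from q1 back to itself; pumping y any number of times keeps A in q1 before reading z, and xyⁱz ∈ L(A) for every i ≥ 0.

yes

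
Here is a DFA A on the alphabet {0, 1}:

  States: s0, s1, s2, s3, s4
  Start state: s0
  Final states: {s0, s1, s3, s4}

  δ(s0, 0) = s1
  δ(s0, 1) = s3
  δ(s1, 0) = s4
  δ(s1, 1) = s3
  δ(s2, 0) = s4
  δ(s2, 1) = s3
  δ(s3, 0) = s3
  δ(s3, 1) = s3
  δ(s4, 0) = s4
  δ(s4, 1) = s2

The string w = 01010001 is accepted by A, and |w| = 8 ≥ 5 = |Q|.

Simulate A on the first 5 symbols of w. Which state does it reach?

s3

Run of A on the first 5 characters of w = 0 1 0 1 0:
  step 0: s0  (start)
  step 1: s1  (read 0: s0→s1)
  step 2: s3  (read 1: s1→s3)
  step 3: s3  (read 0: s3→s3)
  step 4: s3  (read 1: s3→s3)
  step 5: s3  (read 0: s3→s3)

After reading 5 characters, A is in state s3.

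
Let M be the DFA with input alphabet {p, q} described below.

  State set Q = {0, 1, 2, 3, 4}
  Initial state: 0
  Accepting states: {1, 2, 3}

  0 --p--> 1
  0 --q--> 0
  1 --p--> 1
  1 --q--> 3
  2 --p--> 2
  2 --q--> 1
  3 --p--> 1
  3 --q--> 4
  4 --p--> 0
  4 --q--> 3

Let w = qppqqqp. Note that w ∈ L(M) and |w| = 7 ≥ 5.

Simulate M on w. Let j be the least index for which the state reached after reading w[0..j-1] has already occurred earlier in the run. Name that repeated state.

0

State sequence: 0 -q-> 0 -p-> 1 -p-> 1 -q-> 3 -q-> 4 -q-> 3 -p-> 1
First repeat at step 1: 0 was already visited.

The earliest repeat is at step j = 1: M is in 0, which it already visited at step i = 0.
With |Q| = 5, pigeonhole forces a state repeat no later than step 5; the substring read between the first and second visits to that state can be pumped.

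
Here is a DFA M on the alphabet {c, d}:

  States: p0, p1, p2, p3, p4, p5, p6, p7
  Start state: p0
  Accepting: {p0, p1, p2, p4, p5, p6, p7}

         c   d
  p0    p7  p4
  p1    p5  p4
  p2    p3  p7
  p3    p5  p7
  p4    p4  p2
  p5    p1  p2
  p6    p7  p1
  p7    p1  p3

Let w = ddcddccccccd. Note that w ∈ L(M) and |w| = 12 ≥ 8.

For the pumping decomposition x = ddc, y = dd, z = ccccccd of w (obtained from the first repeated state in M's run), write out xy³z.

ddcddddddccccccd

xy^3z = ddc·dd·dd·dd·ccccccd = ddcddddddccccccd.
Reading y = dd takes M from p3 back to p3, so after x·y·y·y the machine is still in p3, and z then leads to the accepting state p4. Hence ddcddddddccccccd ∈ L(M).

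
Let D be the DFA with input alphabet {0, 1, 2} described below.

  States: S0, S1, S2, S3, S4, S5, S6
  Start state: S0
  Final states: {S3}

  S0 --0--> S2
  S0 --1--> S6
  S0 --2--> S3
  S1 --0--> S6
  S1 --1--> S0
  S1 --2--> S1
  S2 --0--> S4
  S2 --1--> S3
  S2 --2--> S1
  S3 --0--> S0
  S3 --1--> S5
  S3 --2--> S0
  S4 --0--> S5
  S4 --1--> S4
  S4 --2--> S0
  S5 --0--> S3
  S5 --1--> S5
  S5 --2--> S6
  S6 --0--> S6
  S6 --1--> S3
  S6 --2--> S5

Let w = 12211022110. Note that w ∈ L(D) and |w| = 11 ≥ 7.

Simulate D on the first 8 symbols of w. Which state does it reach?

S3

Run of D on the first 8 characters of w = 1 2 2 1 1 0 2 2:
  step 0: S0  (start)
  step 1: S6  (read 1: S0→S6)
  step 2: S5  (read 2: S6→S5)
  step 3: S6  (read 2: S5→S6)
  step 4: S3  (read 1: S6→S3)
  step 5: S5  (read 1: S3→S5)
  step 6: S3  (read 0: S5→S3)
  step 7: S0  (read 2: S3→S0)
  step 8: S3  (read 2: S0→S3)

After reading 8 characters, D is in state S3.
(This kind of state-tracing is the core of the pumping-lemma construction: with 7 states, pigeonhole forces a repeat within the first 7 steps.)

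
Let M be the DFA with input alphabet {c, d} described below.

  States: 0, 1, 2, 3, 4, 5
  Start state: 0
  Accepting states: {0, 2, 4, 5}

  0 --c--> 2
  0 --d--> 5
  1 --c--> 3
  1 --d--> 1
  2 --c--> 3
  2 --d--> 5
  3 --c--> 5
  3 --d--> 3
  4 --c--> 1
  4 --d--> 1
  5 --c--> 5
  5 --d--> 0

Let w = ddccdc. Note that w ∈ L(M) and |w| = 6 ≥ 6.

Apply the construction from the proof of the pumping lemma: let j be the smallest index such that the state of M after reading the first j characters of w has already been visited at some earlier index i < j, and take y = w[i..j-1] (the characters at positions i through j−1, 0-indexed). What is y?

State sequence: 0 -d-> 5 -d-> 0 -c-> 2 -c-> 3 -d-> 3 -c-> 5
First repeat at step 2: 0 was already visited.

So i = 0, j = 2, giving x = w[0:0] = ε, y = w[0:2] = dd, z = w[2:6] = ccdc.
Check: |xy| = 2 ≤ 6 and |y| = 2 ≥ 1. Reading y takes M from 0 back to 0, so every xyⁱz is accepted.
Pumping length from the standard proof: p = 6 (the number of states). The repeated state found above gives |xy| = j ≤ 6 and |y| = j − i ≥ 1.

dd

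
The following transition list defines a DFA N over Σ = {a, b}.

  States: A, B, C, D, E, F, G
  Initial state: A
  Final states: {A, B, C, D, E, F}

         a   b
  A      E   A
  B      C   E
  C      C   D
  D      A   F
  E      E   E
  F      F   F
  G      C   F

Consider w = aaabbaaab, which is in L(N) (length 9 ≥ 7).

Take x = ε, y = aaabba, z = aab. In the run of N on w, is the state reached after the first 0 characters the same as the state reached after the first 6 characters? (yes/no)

Run of N on the first 6 characters of w = a a a b b a:
  step 0: A  (start)
  step 1: E  (read a: A→E)
  step 2: E  (read a: E→E)
  step 3: E  (read a: E→E)
  step 4: E  (read b: E→E)
  step 5: E  (read b: E→E)
  step 6: E  (read a: E→E)

After x (step 0): A. After xy (step 6): E.
They differ (A ≠ E), so y is not a cycle from the state after x; this split is not the one the pumping-lemma construction produces, and pumping y need not keep the string in L(N).

no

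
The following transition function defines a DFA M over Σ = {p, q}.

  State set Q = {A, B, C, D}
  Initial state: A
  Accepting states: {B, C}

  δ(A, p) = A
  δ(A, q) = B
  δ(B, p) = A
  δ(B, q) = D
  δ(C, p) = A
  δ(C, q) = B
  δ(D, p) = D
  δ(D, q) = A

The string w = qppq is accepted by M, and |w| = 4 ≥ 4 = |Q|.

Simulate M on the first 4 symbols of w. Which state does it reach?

Run of M on the first 4 characters of w = q p p q:
  step 0: A  (start)
  step 1: B  (read q: A→B)
  step 2: A  (read p: B→A)
  step 3: A  (read p: A→A)
  step 4: B  (read q: A→B)

After reading 4 characters, M is in state B.

B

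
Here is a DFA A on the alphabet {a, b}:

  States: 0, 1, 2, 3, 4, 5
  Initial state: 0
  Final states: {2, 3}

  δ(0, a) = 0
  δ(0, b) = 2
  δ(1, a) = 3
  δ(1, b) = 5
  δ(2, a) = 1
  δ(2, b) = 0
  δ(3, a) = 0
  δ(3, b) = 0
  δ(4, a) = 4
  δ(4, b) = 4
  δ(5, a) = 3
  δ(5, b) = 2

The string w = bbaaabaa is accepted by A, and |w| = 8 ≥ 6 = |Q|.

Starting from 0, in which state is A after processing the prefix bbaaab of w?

2

State sequence: 0 -b-> 2 -b-> 0 -a-> 0 -a-> 0 -a-> 0 -b-> 2

After reading 6 characters, A is in state 2.
(This kind of state-tracing is the core of the pumping-lemma construction: with 6 states, pigeonhole forces a repeat within the first 6 steps.)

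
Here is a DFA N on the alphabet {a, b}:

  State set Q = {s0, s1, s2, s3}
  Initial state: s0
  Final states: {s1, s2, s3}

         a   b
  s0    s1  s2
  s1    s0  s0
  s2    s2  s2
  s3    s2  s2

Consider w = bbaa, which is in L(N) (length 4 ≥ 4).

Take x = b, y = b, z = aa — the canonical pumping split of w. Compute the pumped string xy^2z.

bbbaa

xy^2z = b·b·b·aa = bbbaa.
Reading y = b takes N from s2 back to s2, so after x·y·y the machine is still in s2, and z then leads to the accepting state s2. Hence bbbaa ∈ L(N).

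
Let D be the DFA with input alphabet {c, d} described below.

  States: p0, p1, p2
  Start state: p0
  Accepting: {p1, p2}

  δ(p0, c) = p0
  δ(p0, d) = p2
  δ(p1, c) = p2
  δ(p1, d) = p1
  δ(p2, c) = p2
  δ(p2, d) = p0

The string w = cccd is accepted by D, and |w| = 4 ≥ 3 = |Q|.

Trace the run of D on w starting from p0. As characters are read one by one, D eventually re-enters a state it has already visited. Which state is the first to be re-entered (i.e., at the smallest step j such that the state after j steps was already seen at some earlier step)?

p0

Run of D on w = c c c d:
  step 0: p0  (start)
  step 1: p0  (read c: p0→p0)   ← first repeat (p0 seen earlier)
  step 2: p0  (read c: p0→p0)
  step 3: p0  (read c: p0→p0)
  step 4: p2  (read d: p0→p2)

The earliest repeat is at step j = 1: D is in p0, which it already visited at step i = 0.
The DFA has 3 states, so the proof of the pumping lemma guarantees a repeated state among the first 3+1 visited; the segment between the two visits is the pumpable y.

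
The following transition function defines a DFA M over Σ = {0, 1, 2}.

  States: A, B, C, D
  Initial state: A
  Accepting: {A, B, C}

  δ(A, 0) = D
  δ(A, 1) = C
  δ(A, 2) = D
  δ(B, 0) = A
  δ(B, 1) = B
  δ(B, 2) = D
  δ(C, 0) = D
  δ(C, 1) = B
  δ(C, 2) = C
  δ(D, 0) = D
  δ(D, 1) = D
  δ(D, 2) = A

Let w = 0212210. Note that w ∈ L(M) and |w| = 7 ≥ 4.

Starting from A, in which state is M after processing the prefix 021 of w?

C

State sequence: A -0-> D -2-> A -1-> C

After reading 3 characters, M is in state C.
(This kind of state-tracing is the core of the pumping-lemma construction: with 4 states, pigeonhole forces a repeat within the first 4 steps.)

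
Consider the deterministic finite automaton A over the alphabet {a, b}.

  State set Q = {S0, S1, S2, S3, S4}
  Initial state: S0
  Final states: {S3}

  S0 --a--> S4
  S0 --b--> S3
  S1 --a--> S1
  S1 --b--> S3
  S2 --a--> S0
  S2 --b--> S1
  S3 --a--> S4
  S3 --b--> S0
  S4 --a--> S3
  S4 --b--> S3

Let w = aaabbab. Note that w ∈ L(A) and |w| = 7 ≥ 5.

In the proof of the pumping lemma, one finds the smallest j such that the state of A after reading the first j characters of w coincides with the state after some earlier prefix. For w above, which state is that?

S4

State sequence: S0 -a-> S4 -a-> S3 -a-> S4 -b-> S3 -b-> S0 -a-> S4 -b-> S3
First repeat at step 3: S4 was already visited.

The earliest repeat is at step j = 3: A is in S4, which it already visited at step i = 1.
The DFA has 5 states, so the proof of the pumping lemma guarantees a repeated state among the first 5+1 visited; the segment between the two visits is the pumpable y.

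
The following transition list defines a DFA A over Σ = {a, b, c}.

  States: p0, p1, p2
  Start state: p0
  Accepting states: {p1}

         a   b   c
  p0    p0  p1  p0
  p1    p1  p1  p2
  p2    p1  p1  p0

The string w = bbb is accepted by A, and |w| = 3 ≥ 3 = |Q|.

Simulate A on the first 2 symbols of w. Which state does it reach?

p1

State sequence: p0 -b-> p1 -b-> p1

After reading 2 characters, A is in state p1.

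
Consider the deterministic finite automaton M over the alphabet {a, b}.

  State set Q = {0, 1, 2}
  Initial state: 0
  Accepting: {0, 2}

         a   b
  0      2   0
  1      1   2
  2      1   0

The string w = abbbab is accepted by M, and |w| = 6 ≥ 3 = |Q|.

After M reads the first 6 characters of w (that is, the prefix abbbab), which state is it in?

State sequence: 0 -a-> 2 -b-> 0 -b-> 0 -b-> 0 -a-> 2 -b-> 0

After reading 6 characters, M is in state 0.
(This kind of state-tracing is the core of the pumping-lemma construction: with 3 states, pigeonhole forces a repeat within the first 3 steps.)

0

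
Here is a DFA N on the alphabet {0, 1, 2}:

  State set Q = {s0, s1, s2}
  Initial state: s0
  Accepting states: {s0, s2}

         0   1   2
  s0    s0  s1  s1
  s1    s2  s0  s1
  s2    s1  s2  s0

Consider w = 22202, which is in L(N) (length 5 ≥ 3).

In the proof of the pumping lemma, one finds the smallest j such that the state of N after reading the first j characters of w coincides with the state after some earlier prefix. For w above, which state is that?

s1

State sequence: s0 -2-> s1 -2-> s1 -2-> s1 -0-> s2 -2-> s0
First repeat at step 2: s1 was already visited.

The earliest repeat is at step j = 2: N is in s1, which it already visited at step i = 1.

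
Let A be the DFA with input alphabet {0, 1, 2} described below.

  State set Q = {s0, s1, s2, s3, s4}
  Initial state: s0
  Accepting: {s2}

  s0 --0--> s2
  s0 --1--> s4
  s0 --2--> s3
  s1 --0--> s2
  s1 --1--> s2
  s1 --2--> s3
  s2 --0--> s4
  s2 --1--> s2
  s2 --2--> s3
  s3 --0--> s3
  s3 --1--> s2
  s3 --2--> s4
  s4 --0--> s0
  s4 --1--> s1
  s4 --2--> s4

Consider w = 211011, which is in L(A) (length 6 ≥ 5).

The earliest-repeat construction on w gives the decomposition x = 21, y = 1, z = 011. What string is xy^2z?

xy^2z = 21·1·1·011 = 2111011.
Reading y = 1 takes A from s2 back to s2, so after x·y·y the machine is still in s2, and z then leads to the accepting state s2. Hence 2111011 ∈ L(A).

2111011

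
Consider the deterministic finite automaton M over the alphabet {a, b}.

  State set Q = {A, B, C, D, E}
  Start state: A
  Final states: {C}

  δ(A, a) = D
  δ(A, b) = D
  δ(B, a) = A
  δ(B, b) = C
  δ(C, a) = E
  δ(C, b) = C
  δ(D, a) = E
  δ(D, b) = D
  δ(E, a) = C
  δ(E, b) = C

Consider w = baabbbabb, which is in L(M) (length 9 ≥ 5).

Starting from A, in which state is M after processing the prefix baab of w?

State sequence: A -b-> D -a-> E -a-> C -b-> C

After reading 4 characters, M is in state C.
(This kind of state-tracing is the core of the pumping-lemma construction: with 5 states, pigeonhole forces a repeat within the first 5 steps.)

C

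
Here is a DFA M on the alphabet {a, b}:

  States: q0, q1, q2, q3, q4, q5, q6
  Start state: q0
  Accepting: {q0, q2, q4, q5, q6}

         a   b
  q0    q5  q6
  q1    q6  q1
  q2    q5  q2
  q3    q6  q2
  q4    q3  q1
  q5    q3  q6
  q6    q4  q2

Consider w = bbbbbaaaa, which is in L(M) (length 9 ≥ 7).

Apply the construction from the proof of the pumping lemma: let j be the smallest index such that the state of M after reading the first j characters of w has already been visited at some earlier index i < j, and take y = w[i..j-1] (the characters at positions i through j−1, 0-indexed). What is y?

b

State sequence: q0 -b-> q6 -b-> q2 -b-> q2 -b-> q2 -b-> q2 -a-> q5 -a-> q3 -a-> q6 -a-> q4
First repeat at step 3: q2 was already visited.

So i = 2, j = 3, giving x = w[0:2] = bb, y = w[2:3] = b, z = w[3:9] = bbaaaa.
Check: |xy| = 3 ≤ 7 and |y| = 1 ≥ 1. Reading y takes M from q2 back to q2, so every xyⁱz is accepted.
The DFA has 7 states, so the proof of the pumping lemma guarantees a repeated state among the first 7+1 visited; the segment between the two visits is the pumpable y.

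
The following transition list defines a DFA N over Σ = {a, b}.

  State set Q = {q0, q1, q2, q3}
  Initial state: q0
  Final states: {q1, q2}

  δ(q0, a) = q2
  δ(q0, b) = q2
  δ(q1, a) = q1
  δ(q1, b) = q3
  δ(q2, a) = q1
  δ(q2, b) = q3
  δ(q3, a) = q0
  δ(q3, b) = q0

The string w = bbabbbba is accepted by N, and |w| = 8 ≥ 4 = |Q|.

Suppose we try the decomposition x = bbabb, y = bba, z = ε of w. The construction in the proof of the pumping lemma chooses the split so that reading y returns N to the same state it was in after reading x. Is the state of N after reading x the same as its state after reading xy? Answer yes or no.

State sequence: q0 -b-> q2 -b-> q3 -a-> q0 -b-> q2 -b-> q3 -b-> q0 -b-> q2 -a-> q1

After x (step 5): q3. After xy (step 8): q1.
They differ (q3 ≠ q1), so y is not a cycle from the state after x; this split is not the one the pumping-lemma construction produces, and pumping y need not keep the string in L(N).

no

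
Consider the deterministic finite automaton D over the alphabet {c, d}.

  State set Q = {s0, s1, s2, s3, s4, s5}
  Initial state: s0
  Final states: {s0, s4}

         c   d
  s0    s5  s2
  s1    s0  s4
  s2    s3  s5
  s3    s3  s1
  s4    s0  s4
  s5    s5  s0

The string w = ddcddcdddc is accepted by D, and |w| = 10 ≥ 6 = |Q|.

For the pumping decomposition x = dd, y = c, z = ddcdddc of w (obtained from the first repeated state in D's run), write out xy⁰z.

ddddcdddc

xy⁰z = xz = dd·ddcdddc = ddddcdddc.
Reading y = c takes D from s5 back to s5, so after x the machine is still in s5, and z then leads to the accepting state s0. Hence ddddcdddc ∈ L(D).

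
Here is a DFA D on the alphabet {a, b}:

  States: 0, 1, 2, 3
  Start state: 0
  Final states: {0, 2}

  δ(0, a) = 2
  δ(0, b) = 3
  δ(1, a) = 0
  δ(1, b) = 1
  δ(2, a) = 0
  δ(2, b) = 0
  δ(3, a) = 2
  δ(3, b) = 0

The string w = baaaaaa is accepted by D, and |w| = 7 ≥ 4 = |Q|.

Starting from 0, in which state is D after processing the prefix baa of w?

0

State sequence: 0 -b-> 3 -a-> 2 -a-> 0

After reading 3 characters, D is in state 0.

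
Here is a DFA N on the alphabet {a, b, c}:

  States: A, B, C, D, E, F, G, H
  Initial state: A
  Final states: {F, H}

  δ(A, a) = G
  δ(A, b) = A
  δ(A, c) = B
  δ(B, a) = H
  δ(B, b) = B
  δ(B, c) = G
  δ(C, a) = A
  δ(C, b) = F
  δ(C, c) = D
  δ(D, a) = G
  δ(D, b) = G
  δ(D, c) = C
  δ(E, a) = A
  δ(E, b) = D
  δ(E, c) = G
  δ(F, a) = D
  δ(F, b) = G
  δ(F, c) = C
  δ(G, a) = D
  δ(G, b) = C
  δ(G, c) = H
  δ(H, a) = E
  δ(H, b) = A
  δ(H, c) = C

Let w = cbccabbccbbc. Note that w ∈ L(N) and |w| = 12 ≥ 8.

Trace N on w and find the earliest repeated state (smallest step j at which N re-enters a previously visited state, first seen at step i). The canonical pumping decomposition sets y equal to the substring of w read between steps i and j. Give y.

b

State sequence: A -c-> B -b-> B -c-> G -c-> H -a-> E -b-> D -b-> G -c-> H -c-> C -b-> F -b-> G -c-> H
First repeat at step 2: B was already visited.

So i = 1, j = 2, giving x = w[0:1] = c, y = w[1:2] = b, z = w[2:12] = ccabbccbbc.
Check: |xy| = 2 ≤ 8 and |y| = 1 ≥ 1. Reading y takes N from B back to B, so every xyⁱz is accepted.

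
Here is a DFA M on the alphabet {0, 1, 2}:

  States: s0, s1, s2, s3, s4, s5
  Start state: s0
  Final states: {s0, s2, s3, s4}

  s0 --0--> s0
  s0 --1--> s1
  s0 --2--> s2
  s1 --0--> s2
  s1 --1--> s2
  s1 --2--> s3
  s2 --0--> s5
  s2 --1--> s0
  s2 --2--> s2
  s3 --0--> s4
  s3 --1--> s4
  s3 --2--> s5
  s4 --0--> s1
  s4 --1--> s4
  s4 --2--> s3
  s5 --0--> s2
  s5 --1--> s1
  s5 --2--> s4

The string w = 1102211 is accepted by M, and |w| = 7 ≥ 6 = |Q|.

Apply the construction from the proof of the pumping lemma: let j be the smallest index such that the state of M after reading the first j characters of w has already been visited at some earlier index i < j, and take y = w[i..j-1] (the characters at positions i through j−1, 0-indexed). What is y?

Run of M on w = 1 1 0 2 2 1 1:
  step 0: s0  (start)
  step 1: s1  (read 1: s0→s1)
  step 2: s2  (read 1: s1→s2)
  step 3: s5  (read 0: s2→s5)
  step 4: s4  (read 2: s5→s4)
  step 5: s3  (read 2: s4→s3)
  step 6: s4  (read 1: s3→s4)   ← first repeat (s4 seen earlier)
  step 7: s4  (read 1: s4→s4)

So i = 4, j = 6, giving x = w[0:4] = 1102, y = w[4:6] = 21, z = w[6:7] = 1.
Check: |xy| = 6 ≤ 6 and |y| = 2 ≥ 1. Reading y takes M from s4 back to s4, so every xyⁱz is accepted.
The DFA has 6 states, so the proof of the pumping lemma guarantees a repeated state among the first 6+1 visited; the segment between the two visits is the pumpable y.

21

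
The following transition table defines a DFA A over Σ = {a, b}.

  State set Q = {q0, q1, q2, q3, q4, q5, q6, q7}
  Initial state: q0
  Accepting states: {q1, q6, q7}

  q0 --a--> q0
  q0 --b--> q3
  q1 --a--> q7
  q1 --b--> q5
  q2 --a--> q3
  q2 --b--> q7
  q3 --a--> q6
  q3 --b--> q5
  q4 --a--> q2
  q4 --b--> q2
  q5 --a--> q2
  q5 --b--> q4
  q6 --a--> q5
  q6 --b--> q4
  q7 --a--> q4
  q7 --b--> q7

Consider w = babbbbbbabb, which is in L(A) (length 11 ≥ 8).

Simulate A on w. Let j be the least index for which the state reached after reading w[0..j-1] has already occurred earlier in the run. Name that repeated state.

q7

Run of A on w = b a b b b b b b a b b:
  step 0: q0  (start)
  step 1: q3  (read b: q0→q3)
  step 2: q6  (read a: q3→q6)
  step 3: q4  (read b: q6→q4)
  step 4: q2  (read b: q4→q2)
  step 5: q7  (read b: q2→q7)
  step 6: q7  (read b: q7→q7)   ← first repeat (q7 seen earlier)
  step 7: q7  (read b: q7→q7)
  step 8: q7  (read b: q7→q7)
  step 9: q4  (read a: q7→q4)
  step 10: q2  (read b: q4→q2)
  step 11: q7  (read b: q2→q7)

The earliest repeat is at step j = 6: A is in q7, which it already visited at step i = 5.
With |Q| = 8, pigeonhole forces a state repeat no later than step 8; the substring read between the first and second visits to that state can be pumped.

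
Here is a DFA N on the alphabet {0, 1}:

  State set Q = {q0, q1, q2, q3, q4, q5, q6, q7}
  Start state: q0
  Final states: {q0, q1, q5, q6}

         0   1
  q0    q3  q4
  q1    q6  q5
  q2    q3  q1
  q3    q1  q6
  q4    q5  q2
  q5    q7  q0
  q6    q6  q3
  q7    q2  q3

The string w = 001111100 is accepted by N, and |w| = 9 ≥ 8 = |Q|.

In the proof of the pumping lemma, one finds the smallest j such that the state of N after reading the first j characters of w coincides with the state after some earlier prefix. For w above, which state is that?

State sequence: q0 -0-> q3 -0-> q1 -1-> q5 -1-> q0 -1-> q4 -1-> q2 -1-> q1 -0-> q6 -0-> q6
First repeat at step 4: q0 was already visited.

The earliest repeat is at step j = 4: N is in q0, which it already visited at step i = 0.

q0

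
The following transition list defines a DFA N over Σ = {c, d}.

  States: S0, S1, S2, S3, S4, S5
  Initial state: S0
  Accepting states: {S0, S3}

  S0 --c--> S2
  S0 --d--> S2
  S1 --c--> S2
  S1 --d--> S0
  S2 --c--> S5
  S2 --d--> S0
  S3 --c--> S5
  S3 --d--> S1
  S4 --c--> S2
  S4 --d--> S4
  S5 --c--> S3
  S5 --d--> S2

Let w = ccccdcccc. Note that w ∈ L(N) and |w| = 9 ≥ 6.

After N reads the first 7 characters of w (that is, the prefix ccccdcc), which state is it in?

State sequence: S0 -c-> S2 -c-> S5 -c-> S3 -c-> S5 -d-> S2 -c-> S5 -c-> S3

After reading 7 characters, N is in state S3.

S3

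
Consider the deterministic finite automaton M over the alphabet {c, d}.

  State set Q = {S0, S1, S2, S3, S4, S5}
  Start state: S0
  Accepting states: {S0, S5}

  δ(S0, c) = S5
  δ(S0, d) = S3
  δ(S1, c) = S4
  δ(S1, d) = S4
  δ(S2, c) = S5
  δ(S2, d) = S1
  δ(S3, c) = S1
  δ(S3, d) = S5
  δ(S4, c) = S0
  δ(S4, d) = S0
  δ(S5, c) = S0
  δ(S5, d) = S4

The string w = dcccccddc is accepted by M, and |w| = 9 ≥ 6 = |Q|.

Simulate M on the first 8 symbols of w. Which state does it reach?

S5

Run of M on the first 8 characters of w = d c c c c c d d:
  step 0: S0  (start)
  step 1: S3  (read d: S0→S3)
  step 2: S1  (read c: S3→S1)
  step 3: S4  (read c: S1→S4)
  step 4: S0  (read c: S4→S0)
  step 5: S5  (read c: S0→S5)
  step 6: S0  (read c: S5→S0)
  step 7: S3  (read d: S0→S3)
  step 8: S5  (read d: S3→S5)

After reading 8 characters, M is in state S5.
(This kind of state-tracing is the core of the pumping-lemma construction: with 6 states, pigeonhole forces a repeat within the first 6 steps.)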